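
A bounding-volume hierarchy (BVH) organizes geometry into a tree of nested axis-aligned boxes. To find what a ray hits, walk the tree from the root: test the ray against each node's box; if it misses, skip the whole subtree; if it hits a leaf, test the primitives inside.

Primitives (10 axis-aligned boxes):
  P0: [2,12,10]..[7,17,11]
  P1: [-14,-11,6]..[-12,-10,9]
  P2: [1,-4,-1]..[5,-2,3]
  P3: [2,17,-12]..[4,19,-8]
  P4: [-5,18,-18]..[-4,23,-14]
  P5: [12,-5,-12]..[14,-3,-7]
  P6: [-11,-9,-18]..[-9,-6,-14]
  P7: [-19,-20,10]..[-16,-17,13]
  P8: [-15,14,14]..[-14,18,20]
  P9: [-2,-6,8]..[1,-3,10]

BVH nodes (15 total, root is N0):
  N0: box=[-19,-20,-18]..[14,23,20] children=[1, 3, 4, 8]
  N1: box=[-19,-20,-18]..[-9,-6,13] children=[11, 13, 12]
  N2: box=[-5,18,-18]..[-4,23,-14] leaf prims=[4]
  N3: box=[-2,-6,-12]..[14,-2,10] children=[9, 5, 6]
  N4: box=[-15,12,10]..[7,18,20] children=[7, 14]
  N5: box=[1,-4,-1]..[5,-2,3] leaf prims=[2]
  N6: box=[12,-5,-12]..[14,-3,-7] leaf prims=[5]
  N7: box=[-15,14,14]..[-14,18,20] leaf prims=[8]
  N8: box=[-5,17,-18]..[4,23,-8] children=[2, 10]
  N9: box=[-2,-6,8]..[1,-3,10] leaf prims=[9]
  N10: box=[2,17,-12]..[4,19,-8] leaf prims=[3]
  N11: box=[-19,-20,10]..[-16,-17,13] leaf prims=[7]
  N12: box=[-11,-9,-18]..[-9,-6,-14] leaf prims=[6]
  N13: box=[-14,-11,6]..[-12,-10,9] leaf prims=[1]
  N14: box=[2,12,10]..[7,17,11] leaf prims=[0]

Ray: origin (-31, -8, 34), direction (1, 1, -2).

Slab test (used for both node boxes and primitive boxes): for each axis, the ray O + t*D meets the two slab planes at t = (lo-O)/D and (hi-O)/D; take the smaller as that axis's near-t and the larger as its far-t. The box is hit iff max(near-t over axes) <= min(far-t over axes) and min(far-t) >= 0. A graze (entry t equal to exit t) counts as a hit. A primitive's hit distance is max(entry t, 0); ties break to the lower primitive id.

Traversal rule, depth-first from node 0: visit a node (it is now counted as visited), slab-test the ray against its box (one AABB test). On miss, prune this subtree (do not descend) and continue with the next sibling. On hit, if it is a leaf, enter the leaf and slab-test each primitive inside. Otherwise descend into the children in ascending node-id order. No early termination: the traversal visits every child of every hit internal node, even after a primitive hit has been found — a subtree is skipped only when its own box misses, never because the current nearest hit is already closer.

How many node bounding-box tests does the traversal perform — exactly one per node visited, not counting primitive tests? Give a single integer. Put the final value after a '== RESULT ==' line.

Walk:
N0 x:[12,45] y:[-12,31] z:[7,26] -> hit [12,26], descend [1, 3, 4, 8]
  N1 x:[12,22] y:[-12,2] z:[21/2,26] -> miss, prune
  N3 x:[29,45] y:[2,6] z:[12,23] -> miss, prune
  N4 x:[16,38] y:[20,26] z:[7,12] -> miss, prune
  N8 x:[26,35] y:[25,31] z:[21,26] -> hit [26,26], descend [2, 10]
    N2 x:[26,27] y:[26,31] z:[24,26] -> hit [26,26] leaf, test {P4@t=26}
    N10 x:[33,35] y:[25,27] z:[21,23] -> miss, prune

Visited [0, 1, 3, 4, 8, 2, 10]. Tests: 7 box, 1 leaf. Nearest: P4.

== RESULT ==
7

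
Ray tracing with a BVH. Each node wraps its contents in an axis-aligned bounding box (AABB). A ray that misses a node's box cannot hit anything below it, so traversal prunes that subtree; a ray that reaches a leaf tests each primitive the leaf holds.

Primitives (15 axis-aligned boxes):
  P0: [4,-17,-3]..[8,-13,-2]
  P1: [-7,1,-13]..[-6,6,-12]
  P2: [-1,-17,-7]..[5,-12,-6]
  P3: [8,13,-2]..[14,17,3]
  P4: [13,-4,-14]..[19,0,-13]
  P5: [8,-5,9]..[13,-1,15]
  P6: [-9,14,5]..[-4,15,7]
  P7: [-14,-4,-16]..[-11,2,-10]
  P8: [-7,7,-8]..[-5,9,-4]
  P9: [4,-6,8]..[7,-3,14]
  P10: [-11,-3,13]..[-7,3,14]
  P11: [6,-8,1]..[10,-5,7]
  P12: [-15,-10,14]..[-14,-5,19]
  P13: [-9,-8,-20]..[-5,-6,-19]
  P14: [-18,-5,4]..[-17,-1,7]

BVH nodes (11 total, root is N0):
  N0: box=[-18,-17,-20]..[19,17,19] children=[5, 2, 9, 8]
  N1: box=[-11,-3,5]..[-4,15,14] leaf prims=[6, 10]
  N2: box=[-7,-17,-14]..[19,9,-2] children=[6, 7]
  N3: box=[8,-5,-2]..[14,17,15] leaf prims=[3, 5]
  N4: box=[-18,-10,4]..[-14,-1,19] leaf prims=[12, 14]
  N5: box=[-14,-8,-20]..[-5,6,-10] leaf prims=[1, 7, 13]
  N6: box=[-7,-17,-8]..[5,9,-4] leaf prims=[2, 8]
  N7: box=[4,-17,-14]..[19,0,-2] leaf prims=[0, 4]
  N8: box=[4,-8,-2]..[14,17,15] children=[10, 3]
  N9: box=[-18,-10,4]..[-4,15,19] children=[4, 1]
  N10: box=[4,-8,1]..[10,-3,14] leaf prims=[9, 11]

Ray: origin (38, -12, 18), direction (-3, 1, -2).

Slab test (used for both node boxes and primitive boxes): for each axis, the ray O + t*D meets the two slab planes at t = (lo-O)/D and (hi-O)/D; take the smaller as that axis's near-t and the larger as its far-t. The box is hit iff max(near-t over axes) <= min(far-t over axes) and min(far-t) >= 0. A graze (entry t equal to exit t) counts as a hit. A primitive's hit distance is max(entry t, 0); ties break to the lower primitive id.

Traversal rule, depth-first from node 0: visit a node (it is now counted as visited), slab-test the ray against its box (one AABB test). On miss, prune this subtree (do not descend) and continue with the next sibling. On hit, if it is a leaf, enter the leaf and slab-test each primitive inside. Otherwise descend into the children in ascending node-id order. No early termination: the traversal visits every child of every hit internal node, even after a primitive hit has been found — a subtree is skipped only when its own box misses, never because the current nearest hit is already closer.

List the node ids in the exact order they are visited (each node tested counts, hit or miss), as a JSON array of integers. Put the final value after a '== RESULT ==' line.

Walk:
N0 x:[19/3,56/3] y:[-5,29] z:[-1/2,19] -> hit [19/3,56/3], descend [2, 5, 8, 9]
  N2 x:[19/3,15] y:[-5,21] z:[10,16] -> hit [10,15], descend [6, 7]
    N6 x:[11,15] y:[-5,21] z:[11,13] -> hit [11,13] leaf, test {P2(miss), P8(miss)}
    N7 x:[19/3,34/3] y:[-5,12] z:[10,16] -> hit [10,34/3] leaf, test {P0(miss), P4(miss)}
  N5 x:[43/3,52/3] y:[4,18] z:[14,19] -> hit [43/3,52/3] leaf, test {P1@t=15, P7(miss), P13(miss)}
  N8 x:[8,34/3] y:[4,29] z:[3/2,10] -> hit [8,10], descend [3, 10]
    N3 x:[8,10] y:[7,29] z:[3/2,10] -> hit [8,10] leaf, test {P3(miss), P5(miss)}
    N10 x:[28/3,34/3] y:[4,9] z:[2,17/2] -> miss, prune
  N9 x:[14,56/3] y:[2,27] z:[-1/2,7] -> miss, prune

Summary -> nodes [0, 2, 6, 7, 5, 8, 3, 10, 9]; box-tests=9; leaf-entries=4; first=P1

== RESULT ==
[0, 2, 6, 7, 5, 8, 3, 10, 9]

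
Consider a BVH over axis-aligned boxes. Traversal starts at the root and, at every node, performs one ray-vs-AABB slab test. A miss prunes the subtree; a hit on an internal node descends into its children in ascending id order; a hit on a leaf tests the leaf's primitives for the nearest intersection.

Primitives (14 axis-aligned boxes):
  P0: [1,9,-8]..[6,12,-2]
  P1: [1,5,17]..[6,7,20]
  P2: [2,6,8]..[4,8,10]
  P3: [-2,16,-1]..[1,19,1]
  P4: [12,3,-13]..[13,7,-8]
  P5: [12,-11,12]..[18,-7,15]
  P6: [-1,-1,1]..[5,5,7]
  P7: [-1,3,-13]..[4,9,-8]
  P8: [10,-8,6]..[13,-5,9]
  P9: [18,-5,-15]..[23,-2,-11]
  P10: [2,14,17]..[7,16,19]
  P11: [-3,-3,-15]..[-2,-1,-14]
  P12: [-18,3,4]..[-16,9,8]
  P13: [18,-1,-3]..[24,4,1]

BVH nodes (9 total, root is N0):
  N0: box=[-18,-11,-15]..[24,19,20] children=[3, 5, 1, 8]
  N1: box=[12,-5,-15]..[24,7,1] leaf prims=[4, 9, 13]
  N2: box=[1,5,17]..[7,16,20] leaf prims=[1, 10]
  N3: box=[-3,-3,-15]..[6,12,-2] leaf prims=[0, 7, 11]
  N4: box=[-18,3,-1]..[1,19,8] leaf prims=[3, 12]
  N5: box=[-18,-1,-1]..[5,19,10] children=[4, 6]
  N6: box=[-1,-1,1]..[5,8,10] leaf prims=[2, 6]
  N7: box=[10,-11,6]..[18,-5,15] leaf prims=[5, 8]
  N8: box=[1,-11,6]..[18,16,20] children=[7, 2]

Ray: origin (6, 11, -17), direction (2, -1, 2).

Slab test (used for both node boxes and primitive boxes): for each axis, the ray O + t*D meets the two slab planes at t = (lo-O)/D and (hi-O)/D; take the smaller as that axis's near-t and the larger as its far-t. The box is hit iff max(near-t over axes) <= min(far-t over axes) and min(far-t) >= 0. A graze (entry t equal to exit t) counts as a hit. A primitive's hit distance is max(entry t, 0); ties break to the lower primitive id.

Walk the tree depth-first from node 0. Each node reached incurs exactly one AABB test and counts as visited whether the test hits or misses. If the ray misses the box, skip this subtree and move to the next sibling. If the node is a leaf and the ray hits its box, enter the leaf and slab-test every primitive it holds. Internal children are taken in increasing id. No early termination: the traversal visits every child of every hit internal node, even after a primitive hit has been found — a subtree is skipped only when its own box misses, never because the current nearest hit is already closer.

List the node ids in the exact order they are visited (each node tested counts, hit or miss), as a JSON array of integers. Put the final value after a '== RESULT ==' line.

Trace the traversal:
N0 x:[-12,9] y:[-8,22] z:[1,37/2] -> hit [1,9], descend [1, 3, 5, 8]
  N1 x:[3,9] y:[4,16] z:[1,9] -> hit [4,9] leaf, test {P4(miss), P9(miss), P13@t=7}
  N3 x:[-9/2,0] y:[-1,14] z:[1,15/2] -> miss, prune
  N5 x:[-12,-1/2] y:[-8,12] z:[8,27/2] -> miss, prune
  N8 x:[-5/2,6] y:[-5,22] z:[23/2,37/2] -> miss, prune

Summary -> nodes [0, 1, 3, 5, 8]; box-tests=5; leaf-entries=1; first=P13

== RESULT ==
[0, 1, 3, 5, 8]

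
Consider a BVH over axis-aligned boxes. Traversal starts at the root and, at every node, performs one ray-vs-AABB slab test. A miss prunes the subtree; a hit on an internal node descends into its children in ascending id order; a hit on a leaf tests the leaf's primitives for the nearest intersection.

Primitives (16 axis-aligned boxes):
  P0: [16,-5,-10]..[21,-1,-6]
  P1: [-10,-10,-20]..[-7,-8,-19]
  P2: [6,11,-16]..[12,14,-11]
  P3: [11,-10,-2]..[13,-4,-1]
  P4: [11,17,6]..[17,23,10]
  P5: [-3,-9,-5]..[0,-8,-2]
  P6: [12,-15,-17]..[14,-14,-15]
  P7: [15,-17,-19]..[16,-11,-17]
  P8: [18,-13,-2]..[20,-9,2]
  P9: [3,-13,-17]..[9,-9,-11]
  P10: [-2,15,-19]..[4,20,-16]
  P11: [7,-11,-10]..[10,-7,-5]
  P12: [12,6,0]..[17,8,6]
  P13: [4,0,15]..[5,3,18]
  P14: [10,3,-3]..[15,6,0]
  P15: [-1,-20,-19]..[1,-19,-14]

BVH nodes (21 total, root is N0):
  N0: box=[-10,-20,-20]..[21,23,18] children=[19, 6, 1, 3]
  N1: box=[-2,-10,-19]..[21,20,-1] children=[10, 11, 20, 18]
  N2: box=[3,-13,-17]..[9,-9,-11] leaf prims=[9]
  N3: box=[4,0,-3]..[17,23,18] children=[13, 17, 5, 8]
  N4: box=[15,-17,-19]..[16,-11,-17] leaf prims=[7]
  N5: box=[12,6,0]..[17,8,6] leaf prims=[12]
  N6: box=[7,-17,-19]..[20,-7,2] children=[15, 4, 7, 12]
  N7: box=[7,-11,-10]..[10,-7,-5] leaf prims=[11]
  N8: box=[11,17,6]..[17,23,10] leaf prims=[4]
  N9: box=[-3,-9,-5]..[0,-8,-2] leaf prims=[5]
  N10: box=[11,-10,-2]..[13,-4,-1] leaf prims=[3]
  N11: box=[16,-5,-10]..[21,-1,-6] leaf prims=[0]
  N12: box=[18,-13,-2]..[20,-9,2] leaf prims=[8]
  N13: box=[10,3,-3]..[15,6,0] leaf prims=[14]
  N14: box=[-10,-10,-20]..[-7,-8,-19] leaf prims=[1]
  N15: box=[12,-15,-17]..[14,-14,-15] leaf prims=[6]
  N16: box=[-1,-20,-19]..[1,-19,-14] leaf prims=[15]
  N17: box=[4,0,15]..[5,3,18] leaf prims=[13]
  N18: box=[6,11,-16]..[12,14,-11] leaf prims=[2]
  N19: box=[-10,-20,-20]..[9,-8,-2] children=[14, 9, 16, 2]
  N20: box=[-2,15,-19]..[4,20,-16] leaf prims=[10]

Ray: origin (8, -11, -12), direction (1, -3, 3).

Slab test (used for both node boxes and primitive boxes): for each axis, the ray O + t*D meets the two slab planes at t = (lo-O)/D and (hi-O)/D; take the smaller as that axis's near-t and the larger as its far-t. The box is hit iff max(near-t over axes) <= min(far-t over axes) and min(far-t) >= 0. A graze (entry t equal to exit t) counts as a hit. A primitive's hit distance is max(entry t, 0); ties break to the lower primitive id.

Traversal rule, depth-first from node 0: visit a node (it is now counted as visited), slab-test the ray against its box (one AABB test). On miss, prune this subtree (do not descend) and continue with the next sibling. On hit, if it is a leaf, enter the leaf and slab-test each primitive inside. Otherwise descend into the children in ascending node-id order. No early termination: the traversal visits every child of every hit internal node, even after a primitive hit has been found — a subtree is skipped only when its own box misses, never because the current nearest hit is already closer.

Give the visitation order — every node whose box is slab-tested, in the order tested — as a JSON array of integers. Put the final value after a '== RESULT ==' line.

Walk:
N0 x:[-18,13] y:[-34/3,3] z:[-8/3,10] -> hit [-8/3,3], descend [1, 3, 6, 19]
  N1 x:[-10,13] y:[-31/3,-1/3] z:[-7/3,11/3] -> miss, prune
  N3 x:[-4,9] y:[-34/3,-11/3] z:[3,10] -> miss, prune
  N6 x:[-1,12] y:[-4/3,2] z:[-7/3,14/3] -> hit [-1,2], descend [4, 7, 12, 15]
    N4 x:[7,8] y:[0,2] z:[-7/3,-5/3] -> miss, prune
    N7 x:[-1,2] y:[-4/3,0] z:[2/3,7/3] -> miss, prune
    N12 x:[10,12] y:[-2/3,2/3] z:[10/3,14/3] -> miss, prune
    N15 x:[4,6] y:[1,4/3] z:[-5/3,-1] -> miss, prune
  N19 x:[-18,1] y:[-1,3] z:[-8/3,10/3] -> hit [-1,1], descend [2, 9, 14, 16]
    N2 x:[-5,1] y:[-2/3,2/3] z:[-5/3,1/3] -> hit [-2/3,1/3] leaf, test {P9@t=0}
    N9 x:[-11,-8] y:[-1,-2/3] z:[7/3,10/3] -> miss, prune
    N14 x:[-18,-15] y:[-1,-1/3] z:[-8/3,-7/3] -> miss, prune
    N16 x:[-9,-7] y:[8/3,3] z:[-7/3,-2/3] -> miss, prune

Visited [0, 1, 3, 6, 4, 7, 12, 15, 19, 2, 9, 14, 16]. Tests: 13 box, 1 leaf. Nearest: P9.

== RESULT ==
[0, 1, 3, 6, 4, 7, 12, 15, 19, 2, 9, 14, 16]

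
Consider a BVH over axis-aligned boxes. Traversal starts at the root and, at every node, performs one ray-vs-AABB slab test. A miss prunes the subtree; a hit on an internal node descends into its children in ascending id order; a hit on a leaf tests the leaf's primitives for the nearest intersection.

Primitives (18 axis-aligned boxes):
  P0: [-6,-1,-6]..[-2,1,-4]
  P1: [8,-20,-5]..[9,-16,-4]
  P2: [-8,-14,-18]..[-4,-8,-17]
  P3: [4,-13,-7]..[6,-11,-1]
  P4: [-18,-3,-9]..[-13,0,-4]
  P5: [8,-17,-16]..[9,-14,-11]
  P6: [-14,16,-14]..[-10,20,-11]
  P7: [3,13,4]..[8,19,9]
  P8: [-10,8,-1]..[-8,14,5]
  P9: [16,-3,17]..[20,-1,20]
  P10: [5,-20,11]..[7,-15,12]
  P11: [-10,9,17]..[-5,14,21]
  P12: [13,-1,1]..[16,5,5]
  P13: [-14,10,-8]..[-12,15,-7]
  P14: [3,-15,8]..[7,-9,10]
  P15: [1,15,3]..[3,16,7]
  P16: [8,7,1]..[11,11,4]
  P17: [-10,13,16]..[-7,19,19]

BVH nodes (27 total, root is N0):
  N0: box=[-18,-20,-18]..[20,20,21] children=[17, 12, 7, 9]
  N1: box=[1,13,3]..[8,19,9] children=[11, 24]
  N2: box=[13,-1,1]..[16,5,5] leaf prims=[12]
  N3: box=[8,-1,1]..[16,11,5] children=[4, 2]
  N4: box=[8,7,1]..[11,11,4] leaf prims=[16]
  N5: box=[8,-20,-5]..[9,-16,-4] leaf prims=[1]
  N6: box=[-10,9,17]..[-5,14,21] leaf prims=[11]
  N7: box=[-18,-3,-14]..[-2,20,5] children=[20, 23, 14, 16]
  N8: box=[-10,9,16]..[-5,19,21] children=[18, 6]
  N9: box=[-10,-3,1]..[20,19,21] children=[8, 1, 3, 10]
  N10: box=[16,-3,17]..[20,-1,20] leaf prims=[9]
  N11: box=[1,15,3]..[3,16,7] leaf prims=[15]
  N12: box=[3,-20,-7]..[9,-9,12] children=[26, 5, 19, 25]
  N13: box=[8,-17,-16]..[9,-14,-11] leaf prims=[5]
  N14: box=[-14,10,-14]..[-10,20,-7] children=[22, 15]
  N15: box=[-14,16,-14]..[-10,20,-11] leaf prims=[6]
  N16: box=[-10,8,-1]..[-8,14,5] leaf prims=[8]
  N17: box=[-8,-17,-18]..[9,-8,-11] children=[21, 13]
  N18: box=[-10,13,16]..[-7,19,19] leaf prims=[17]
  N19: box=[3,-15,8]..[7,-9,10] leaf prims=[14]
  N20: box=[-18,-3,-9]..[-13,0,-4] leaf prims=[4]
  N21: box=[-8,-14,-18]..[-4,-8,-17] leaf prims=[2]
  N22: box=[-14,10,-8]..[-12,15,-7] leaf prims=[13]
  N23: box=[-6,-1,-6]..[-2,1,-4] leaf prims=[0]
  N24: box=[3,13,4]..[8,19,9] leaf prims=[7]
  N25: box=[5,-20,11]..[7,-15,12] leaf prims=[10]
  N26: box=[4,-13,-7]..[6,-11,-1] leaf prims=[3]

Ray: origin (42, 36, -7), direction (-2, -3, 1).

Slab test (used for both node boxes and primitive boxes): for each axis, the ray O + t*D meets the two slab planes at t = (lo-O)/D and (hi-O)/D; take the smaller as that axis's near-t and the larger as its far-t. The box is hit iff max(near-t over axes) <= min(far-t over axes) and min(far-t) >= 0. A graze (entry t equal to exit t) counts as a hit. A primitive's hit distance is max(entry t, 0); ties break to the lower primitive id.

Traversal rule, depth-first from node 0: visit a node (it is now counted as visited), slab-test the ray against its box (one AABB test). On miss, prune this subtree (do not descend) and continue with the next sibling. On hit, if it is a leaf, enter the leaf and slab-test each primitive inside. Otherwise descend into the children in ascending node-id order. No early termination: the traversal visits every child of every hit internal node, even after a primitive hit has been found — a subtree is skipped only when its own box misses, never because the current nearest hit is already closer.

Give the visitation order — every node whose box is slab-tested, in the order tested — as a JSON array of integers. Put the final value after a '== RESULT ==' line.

Traverse from the root:
N0 x:[11,30] y:[16/3,56/3] z:[-11,28] -> hit [11,56/3], descend [7, 9, 12, 17]
  N7 x:[22,30] y:[16/3,13] z:[-7,12] -> miss, prune
  N9 x:[11,26] y:[17/3,13] z:[8,28] -> hit [11,13], descend [1, 3, 8, 10]
    N1 x:[17,41/2] y:[17/3,23/3] z:[10,16] -> miss, prune
    N3 x:[13,17] y:[25/3,37/3] z:[8,12] -> miss, prune
    N8 x:[47/2,26] y:[17/3,9] z:[23,28] -> miss, prune
    N10 x:[11,13] y:[37/3,13] z:[24,27] -> miss, prune
  N12 x:[33/2,39/2] y:[15,56/3] z:[0,19] -> hit [33/2,56/3], descend [5, 19, 25, 26]
    N5 x:[33/2,17] y:[52/3,56/3] z:[2,3] -> miss, prune
    N19 x:[35/2,39/2] y:[15,17] z:[15,17] -> miss, prune
    N25 x:[35/2,37/2] y:[17,56/3] z:[18,19] -> hit [18,37/2] leaf, test {P10@t=18}
    N26 x:[18,19] y:[47/3,49/3] z:[0,6] -> miss, prune
  N17 x:[33/2,25] y:[44/3,53/3] z:[-11,-4] -> miss, prune

Summary -> nodes [0, 7, 9, 1, 3, 8, 10, 12, 5, 19, 25, 26, 17]; box-tests=13; leaf-entries=1; first=P10

== RESULT ==
[0, 7, 9, 1, 3, 8, 10, 12, 5, 19, 25, 26, 17]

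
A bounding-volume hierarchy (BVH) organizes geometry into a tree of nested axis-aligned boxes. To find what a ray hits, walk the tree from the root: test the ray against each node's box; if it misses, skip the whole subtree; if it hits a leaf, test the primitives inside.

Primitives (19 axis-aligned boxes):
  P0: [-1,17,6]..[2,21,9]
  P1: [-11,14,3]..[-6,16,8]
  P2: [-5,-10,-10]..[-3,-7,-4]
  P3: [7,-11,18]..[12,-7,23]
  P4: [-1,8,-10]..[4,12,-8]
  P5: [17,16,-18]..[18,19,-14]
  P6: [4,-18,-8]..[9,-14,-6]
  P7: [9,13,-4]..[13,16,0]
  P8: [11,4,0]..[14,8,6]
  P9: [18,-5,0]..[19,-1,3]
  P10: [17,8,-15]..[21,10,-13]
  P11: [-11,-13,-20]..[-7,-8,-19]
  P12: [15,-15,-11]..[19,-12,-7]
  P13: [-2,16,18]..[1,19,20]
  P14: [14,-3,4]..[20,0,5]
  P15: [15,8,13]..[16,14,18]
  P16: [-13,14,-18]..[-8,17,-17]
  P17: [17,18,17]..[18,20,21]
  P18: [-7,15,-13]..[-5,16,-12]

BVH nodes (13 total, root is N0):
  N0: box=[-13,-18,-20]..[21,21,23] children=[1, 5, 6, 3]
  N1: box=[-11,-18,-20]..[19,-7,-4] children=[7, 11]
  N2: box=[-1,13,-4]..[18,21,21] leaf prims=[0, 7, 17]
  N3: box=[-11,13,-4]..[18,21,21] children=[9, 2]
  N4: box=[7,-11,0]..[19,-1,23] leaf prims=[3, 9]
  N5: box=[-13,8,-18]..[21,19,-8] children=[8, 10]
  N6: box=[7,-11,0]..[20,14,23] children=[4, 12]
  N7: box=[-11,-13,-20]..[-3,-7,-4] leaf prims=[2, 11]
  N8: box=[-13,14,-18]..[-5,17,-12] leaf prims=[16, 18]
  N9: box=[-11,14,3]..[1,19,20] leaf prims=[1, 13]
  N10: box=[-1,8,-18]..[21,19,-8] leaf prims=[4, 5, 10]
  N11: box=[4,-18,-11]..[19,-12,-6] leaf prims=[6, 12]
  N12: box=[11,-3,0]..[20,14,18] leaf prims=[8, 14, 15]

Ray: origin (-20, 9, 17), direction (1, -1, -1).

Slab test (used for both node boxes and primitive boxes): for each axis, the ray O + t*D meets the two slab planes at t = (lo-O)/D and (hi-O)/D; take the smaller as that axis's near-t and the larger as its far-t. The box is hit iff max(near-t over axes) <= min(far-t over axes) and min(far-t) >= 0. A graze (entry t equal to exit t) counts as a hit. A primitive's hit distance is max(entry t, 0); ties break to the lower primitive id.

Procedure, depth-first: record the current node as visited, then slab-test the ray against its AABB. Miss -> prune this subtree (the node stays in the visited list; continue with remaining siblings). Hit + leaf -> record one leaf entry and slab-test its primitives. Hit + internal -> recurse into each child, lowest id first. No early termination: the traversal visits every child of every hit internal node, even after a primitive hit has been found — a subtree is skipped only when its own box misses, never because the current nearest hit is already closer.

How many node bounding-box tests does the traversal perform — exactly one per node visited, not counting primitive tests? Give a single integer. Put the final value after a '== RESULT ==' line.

Trace the traversal:
N0 x:[7,41] y:[-12,27] z:[-6,37] -> hit [7,27], descend [1, 3, 5, 6]
  N1 x:[9,39] y:[16,27] z:[21,37] -> hit [21,27], descend [7, 11]
    N7 x:[9,17] y:[16,22] z:[21,37] -> miss, prune
    N11 x:[24,39] y:[21,27] z:[23,28] -> hit [24,27] leaf, test {P6@t=24, P12(miss)}
  N3 x:[9,38] y:[-12,-4] z:[-4,21] -> miss, prune
  N5 x:[7,41] y:[-10,1] z:[25,35] -> miss, prune
  N6 x:[27,40] y:[-5,20] z:[-6,17] -> miss, prune

order=[0, 1, 7, 11, 3, 5, 6]  |boxes|=7  |leaves|=1  hit=P6

== RESULT ==
7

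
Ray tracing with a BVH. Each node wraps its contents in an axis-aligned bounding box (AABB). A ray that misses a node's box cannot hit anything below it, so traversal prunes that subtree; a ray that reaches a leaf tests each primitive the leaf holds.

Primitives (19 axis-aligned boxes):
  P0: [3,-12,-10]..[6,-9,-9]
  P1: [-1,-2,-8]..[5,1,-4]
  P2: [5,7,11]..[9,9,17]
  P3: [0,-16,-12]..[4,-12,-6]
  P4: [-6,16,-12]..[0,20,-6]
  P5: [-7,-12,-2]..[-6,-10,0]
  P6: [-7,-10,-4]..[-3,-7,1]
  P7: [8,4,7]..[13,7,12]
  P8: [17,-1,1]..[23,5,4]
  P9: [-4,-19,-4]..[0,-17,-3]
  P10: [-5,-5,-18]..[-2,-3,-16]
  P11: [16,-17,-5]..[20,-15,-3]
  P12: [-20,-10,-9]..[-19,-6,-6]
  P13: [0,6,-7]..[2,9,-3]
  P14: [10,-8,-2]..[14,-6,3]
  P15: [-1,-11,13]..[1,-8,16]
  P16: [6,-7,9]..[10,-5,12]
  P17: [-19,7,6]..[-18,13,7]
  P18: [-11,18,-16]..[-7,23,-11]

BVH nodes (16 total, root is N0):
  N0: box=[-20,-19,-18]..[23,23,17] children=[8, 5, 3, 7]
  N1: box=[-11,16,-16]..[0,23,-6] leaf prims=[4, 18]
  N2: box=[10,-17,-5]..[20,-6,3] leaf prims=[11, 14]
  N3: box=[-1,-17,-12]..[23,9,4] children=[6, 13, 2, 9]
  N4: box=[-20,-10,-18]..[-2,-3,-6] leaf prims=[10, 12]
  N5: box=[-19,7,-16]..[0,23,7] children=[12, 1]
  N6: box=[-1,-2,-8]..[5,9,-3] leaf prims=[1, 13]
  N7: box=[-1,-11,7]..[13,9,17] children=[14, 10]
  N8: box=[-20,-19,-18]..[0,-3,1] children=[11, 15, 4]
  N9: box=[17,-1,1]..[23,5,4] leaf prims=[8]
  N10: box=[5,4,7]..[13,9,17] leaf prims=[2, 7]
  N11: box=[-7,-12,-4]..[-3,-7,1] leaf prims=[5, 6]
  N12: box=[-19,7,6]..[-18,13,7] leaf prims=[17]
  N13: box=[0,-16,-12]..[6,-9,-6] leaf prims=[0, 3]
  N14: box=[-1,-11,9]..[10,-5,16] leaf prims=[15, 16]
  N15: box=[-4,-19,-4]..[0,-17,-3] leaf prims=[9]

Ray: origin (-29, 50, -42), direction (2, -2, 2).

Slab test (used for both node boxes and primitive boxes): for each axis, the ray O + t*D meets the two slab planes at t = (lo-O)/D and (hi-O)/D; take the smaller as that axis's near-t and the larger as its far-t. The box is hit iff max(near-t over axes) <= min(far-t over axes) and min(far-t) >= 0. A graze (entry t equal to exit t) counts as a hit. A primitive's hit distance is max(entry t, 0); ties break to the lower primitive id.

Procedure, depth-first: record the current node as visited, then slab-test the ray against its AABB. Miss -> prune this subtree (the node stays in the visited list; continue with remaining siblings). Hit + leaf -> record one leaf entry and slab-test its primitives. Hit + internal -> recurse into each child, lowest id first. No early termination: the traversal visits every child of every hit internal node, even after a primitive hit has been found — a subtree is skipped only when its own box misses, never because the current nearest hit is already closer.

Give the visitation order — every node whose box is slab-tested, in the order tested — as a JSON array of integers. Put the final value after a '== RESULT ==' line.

Traverse from the root:
N0 x:[9/2,26] y:[27/2,69/2] z:[12,59/2] -> hit [27/2,26], descend [3, 5, 7, 8]
  N3 x:[14,26] y:[41/2,67/2] z:[15,23] -> hit [41/2,23], descend [2, 6, 9, 13]
    N2 x:[39/2,49/2] y:[28,67/2] z:[37/2,45/2] -> miss, prune
    N6 x:[14,17] y:[41/2,26] z:[17,39/2] -> miss, prune
    N9 x:[23,26] y:[45/2,51/2] z:[43/2,23] -> hit [23,23] leaf, test {P8@t=23}
    N13 x:[29/2,35/2] y:[59/2,33] z:[15,18] -> miss, prune
  N5 x:[5,29/2] y:[27/2,43/2] z:[13,49/2] -> hit [27/2,29/2], descend [1, 12]
    N1 x:[9,29/2] y:[27/2,17] z:[13,18] -> hit [27/2,29/2] leaf, test {P4(miss), P18(miss)}
    N12 x:[5,11/2] y:[37/2,43/2] z:[24,49/2] -> miss, prune
  N7 x:[14,21] y:[41/2,61/2] z:[49/2,59/2] -> miss, prune
  N8 x:[9/2,29/2] y:[53/2,69/2] z:[12,43/2] -> miss, prune

Summary -> nodes [0, 3, 2, 6, 9, 13, 5, 1, 12, 7, 8]; box-tests=11; leaf-entries=2; first=P8

== RESULT ==
[0, 3, 2, 6, 9, 13, 5, 1, 12, 7, 8]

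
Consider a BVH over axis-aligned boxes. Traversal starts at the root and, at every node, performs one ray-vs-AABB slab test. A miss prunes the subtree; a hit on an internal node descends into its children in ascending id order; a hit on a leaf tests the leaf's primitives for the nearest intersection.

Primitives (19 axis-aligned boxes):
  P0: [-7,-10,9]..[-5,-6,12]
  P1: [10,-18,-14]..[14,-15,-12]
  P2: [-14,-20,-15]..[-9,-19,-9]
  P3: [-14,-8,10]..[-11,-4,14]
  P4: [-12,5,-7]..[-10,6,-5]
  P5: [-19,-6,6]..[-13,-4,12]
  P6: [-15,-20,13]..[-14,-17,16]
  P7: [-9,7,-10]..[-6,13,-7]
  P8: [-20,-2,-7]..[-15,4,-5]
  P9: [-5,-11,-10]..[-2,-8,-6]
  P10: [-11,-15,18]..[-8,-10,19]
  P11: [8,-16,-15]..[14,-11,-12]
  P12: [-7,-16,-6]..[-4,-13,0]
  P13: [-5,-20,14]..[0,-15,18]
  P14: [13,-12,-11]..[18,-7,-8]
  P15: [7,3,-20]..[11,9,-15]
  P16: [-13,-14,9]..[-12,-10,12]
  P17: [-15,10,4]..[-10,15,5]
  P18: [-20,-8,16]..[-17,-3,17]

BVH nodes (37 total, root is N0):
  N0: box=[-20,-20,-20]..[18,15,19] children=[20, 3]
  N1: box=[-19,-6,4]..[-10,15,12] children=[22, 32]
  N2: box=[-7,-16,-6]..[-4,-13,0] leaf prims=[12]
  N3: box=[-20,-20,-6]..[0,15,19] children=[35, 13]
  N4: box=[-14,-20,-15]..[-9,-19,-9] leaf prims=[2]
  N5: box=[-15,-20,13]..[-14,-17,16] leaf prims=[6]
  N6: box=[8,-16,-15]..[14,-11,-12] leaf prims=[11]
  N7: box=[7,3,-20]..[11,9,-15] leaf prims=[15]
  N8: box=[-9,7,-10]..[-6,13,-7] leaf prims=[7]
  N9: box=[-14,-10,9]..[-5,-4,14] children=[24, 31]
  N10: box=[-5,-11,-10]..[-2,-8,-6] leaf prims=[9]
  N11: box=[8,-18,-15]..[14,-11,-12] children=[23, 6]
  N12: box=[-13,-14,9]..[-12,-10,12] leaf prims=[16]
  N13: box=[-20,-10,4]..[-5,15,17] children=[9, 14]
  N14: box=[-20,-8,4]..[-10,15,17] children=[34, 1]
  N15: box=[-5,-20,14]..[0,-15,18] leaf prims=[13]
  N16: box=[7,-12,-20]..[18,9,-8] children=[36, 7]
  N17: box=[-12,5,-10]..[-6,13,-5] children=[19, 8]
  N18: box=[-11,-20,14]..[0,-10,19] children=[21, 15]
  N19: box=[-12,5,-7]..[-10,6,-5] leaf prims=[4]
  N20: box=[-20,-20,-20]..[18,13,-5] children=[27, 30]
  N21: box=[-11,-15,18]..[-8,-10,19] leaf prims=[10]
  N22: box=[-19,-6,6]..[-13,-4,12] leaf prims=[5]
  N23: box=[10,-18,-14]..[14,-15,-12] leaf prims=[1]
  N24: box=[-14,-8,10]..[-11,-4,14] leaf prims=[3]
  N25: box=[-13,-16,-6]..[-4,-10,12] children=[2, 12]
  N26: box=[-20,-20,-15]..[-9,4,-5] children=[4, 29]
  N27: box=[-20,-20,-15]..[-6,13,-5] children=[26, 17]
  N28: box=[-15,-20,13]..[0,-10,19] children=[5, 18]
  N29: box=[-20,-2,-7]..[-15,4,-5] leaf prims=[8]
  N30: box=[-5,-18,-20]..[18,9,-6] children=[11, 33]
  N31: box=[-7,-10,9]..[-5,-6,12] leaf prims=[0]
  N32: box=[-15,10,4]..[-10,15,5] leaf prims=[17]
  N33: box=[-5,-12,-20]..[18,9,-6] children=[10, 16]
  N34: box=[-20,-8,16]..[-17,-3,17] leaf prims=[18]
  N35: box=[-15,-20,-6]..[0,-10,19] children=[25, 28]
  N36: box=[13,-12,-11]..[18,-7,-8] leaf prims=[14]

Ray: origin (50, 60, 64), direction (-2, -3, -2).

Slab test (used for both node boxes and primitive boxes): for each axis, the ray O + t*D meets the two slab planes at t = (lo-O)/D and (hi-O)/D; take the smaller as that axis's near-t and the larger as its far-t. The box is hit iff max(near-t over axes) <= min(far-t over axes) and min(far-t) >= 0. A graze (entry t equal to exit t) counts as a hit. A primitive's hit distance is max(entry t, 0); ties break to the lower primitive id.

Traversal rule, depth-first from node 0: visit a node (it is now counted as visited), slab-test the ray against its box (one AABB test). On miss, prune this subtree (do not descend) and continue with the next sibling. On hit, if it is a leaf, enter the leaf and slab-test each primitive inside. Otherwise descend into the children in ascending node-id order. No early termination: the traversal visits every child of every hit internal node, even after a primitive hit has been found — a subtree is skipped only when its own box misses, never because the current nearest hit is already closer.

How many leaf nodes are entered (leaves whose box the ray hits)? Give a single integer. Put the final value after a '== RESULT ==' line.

Trace the traversal:
N0 x:[16,35] y:[15,80/3] z:[45/2,42] -> hit [45/2,80/3], descend [3, 20]
  N3 x:[25,35] y:[15,80/3] z:[45/2,35] -> hit [25,80/3], descend [13, 35]
    N13 x:[55/2,35] y:[15,70/3] z:[47/2,30] -> miss, prune
    N35 x:[25,65/2] y:[70/3,80/3] z:[45/2,35] -> hit [25,80/3], descend [25, 28]
      N25 x:[27,63/2] y:[70/3,76/3] z:[26,35] -> miss, prune
      N28 x:[25,65/2] y:[70/3,80/3] z:[45/2,51/2] -> hit [25,51/2], descend [5, 18]
        N5 x:[32,65/2] y:[77/3,80/3] z:[24,51/2] -> miss, prune
        N18 x:[25,61/2] y:[70/3,80/3] z:[45/2,25] -> hit [25,25], descend [15, 21]
          N15 x:[25,55/2] y:[25,80/3] z:[23,25] -> hit [25,25] leaf, test {P13@t=25}
          N21 x:[29,61/2] y:[70/3,25] z:[45/2,23] -> miss, prune
  N20 x:[16,35] y:[47/3,80/3] z:[69/2,42] -> miss, prune

order=[0, 3, 13, 35, 25, 28, 5, 18, 15, 21, 20]  |boxes|=11  |leaves|=1  hit=P13

== RESULT ==
1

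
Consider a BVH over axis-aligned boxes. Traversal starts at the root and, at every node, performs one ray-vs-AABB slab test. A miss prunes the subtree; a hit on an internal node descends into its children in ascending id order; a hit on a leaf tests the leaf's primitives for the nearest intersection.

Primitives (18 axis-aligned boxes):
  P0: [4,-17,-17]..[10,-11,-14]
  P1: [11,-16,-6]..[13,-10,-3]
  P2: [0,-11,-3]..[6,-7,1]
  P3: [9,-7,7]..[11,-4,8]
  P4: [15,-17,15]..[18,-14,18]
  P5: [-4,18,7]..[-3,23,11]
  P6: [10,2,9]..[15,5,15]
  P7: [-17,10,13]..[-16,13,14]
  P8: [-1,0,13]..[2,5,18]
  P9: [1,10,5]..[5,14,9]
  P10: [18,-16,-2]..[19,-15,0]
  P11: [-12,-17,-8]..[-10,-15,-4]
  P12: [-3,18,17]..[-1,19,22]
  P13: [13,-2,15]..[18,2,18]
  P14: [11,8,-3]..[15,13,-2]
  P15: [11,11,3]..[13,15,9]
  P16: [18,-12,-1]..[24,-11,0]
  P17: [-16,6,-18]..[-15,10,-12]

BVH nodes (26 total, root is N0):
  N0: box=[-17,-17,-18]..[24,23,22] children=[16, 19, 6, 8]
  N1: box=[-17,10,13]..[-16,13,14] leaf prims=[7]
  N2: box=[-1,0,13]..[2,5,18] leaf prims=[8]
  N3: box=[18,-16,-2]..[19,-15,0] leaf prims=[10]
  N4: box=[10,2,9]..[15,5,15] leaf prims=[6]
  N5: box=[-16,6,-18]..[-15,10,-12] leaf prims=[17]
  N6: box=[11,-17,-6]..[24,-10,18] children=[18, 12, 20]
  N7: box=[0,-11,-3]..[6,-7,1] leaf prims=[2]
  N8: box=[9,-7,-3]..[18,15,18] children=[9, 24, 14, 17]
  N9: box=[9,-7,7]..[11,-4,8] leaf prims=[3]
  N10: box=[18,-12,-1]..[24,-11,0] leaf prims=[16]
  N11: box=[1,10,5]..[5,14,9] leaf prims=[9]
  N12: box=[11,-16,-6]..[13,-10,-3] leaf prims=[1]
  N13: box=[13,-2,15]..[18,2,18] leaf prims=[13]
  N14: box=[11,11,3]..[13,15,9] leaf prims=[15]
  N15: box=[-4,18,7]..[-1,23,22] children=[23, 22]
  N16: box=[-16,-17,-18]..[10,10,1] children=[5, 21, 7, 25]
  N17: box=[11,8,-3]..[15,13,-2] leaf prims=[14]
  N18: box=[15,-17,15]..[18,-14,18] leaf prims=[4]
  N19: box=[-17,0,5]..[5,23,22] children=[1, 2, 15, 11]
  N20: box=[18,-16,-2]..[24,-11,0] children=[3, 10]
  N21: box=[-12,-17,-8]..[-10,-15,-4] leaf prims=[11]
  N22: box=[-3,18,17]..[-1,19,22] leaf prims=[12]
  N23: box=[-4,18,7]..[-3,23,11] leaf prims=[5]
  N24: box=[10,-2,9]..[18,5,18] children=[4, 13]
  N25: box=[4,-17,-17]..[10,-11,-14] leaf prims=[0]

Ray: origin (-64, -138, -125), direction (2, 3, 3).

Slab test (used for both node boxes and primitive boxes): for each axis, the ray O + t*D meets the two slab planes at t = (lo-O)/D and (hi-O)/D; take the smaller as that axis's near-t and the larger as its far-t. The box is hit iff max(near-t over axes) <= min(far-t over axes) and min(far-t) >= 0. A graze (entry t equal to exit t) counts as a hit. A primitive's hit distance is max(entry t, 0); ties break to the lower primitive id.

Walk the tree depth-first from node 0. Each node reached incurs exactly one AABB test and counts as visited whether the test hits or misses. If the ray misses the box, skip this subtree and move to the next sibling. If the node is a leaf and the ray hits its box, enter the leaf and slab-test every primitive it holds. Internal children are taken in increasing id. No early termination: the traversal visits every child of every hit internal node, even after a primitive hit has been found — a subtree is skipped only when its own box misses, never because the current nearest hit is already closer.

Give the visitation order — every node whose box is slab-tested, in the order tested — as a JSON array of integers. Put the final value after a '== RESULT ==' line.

Walk:
N0 x:[47/2,44] y:[121/3,161/3] z:[107/3,49] -> hit [121/3,44], descend [6, 8, 16, 19]
  N6 x:[75/2,44] y:[121/3,128/3] z:[119/3,143/3] -> hit [121/3,128/3], descend [12, 18, 20]
    N12 x:[75/2,77/2] y:[122/3,128/3] z:[119/3,122/3] -> miss, prune
    N18 x:[79/2,41] y:[121/3,124/3] z:[140/3,143/3] -> miss, prune
    N20 x:[41,44] y:[122/3,127/3] z:[41,125/3] -> hit [41,125/3], descend [3, 10]
      N3 x:[41,83/2] y:[122/3,41] z:[41,125/3] -> hit [41,41] leaf, test {P10@t=41}
      N10 x:[41,44] y:[42,127/3] z:[124/3,125/3] -> miss, prune
  N8 x:[73/2,41] y:[131/3,51] z:[122/3,143/3] -> miss, prune
  N16 x:[24,37] y:[121/3,148/3] z:[107/3,42] -> miss, prune
  N19 x:[47/2,69/2] y:[46,161/3] z:[130/3,49] -> miss, prune

order=[0, 6, 12, 18, 20, 3, 10, 8, 16, 19]  |boxes|=10  |leaves|=1  hit=P10

== RESULT ==
[0, 6, 12, 18, 20, 3, 10, 8, 16, 19]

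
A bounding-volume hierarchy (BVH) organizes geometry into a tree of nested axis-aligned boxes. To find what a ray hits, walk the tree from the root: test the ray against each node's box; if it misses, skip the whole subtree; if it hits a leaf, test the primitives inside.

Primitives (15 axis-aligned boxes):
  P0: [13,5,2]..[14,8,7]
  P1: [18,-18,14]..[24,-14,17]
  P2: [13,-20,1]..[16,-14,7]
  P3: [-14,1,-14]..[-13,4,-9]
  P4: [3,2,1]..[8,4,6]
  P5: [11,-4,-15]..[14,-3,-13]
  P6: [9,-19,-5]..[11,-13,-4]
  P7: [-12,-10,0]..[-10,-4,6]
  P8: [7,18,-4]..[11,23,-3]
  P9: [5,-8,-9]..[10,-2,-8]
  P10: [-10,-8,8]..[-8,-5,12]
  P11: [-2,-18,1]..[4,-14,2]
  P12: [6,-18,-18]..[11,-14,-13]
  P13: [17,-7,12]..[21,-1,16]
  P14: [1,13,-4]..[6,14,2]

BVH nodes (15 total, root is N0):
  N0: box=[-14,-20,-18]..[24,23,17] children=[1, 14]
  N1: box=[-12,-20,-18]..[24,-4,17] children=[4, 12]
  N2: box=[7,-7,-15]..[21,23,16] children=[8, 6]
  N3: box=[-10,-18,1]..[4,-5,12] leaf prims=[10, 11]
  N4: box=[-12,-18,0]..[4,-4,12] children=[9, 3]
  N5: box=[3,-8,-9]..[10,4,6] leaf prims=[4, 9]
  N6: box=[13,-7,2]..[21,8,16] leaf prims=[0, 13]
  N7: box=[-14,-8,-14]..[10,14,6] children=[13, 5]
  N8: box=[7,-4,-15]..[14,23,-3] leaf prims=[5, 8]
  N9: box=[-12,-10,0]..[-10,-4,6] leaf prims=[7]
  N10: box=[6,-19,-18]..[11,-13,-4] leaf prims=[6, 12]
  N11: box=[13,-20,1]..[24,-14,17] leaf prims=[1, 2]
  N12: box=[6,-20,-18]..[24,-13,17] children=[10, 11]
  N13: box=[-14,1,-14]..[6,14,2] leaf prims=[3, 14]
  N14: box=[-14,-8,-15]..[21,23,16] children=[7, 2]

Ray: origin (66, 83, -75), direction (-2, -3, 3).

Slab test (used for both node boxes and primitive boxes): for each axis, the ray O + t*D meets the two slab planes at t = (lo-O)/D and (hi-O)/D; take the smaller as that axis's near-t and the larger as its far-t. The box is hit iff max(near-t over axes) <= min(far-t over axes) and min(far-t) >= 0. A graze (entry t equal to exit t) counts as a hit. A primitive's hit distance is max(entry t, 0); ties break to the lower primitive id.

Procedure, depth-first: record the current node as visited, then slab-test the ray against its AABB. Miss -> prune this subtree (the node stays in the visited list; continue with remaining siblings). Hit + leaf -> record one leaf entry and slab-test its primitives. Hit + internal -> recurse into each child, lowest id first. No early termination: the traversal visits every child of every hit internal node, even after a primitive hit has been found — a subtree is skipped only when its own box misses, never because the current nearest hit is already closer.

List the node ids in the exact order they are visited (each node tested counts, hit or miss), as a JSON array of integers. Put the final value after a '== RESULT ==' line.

Trace the traversal:
N0 x:[21,40] y:[20,103/3] z:[19,92/3] -> hit [21,92/3], descend [1, 14]
  N1 x:[21,39] y:[29,103/3] z:[19,92/3] -> hit [29,92/3], descend [4, 12]
    N4 x:[31,39] y:[29,101/3] z:[25,29] -> miss, prune
    N12 x:[21,30] y:[32,103/3] z:[19,92/3] -> miss, prune
  N14 x:[45/2,40] y:[20,91/3] z:[20,91/3] -> hit [45/2,91/3], descend [2, 7]
    N2 x:[45/2,59/2] y:[20,30] z:[20,91/3] -> hit [45/2,59/2], descend [6, 8]
      N6 x:[45/2,53/2] y:[25,30] z:[77/3,91/3] -> hit [77/3,53/2] leaf, test {P0@t=26, P13(miss)}
      N8 x:[26,59/2] y:[20,29] z:[20,24] -> miss, prune
    N7 x:[28,40] y:[23,91/3] z:[61/3,27] -> miss, prune

order=[0, 1, 4, 12, 14, 2, 6, 8, 7]  |boxes|=9  |leaves|=1  hit=P0

== RESULT ==
[0, 1, 4, 12, 14, 2, 6, 8, 7]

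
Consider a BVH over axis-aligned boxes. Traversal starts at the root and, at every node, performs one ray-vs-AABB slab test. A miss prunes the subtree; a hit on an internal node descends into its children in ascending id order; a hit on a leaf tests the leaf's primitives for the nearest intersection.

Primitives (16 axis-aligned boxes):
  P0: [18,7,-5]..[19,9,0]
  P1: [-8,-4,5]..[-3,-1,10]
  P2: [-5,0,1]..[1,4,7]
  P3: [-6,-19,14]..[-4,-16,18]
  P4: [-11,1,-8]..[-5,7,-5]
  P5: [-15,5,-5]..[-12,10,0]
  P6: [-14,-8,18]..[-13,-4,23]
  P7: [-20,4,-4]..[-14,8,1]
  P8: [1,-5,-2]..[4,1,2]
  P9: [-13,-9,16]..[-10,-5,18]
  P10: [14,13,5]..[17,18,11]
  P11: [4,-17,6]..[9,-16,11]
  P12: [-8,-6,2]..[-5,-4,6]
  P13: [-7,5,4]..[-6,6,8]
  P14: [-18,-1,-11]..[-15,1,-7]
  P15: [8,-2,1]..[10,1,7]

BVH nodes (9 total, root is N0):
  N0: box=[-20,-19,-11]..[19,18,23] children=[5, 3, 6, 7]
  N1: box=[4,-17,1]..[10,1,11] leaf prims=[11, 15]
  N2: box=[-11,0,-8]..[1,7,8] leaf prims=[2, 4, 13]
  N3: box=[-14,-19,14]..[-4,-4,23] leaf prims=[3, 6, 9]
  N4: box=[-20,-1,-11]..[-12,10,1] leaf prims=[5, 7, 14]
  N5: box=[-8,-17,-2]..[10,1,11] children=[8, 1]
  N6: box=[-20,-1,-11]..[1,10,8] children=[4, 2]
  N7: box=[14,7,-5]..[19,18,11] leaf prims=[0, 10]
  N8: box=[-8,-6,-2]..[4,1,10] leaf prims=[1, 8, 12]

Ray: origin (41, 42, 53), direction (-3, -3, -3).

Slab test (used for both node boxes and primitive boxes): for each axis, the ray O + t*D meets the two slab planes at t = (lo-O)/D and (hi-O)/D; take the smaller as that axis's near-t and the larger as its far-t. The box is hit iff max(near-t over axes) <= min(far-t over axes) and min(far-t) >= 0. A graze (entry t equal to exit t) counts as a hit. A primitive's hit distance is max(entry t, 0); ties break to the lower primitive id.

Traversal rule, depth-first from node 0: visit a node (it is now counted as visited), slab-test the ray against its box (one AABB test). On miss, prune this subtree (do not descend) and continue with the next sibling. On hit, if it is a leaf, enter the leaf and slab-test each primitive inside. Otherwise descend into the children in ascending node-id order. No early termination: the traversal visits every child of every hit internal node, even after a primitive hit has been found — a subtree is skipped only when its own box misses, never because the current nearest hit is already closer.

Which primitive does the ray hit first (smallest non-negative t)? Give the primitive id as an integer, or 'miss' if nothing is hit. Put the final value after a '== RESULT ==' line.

Traverse from the root:
N0 x:[22/3,61/3] y:[8,61/3] z:[10,64/3] -> hit [10,61/3], descend [3, 5, 6, 7]
  N3 x:[15,55/3] y:[46/3,61/3] z:[10,13] -> miss, prune
  N5 x:[31/3,49/3] y:[41/3,59/3] z:[14,55/3] -> hit [14,49/3], descend [1, 8]
    N1 x:[31/3,37/3] y:[41/3,59/3] z:[14,52/3] -> miss, prune
    N8 x:[37/3,49/3] y:[41/3,16] z:[43/3,55/3] -> hit [43/3,16] leaf, test {P1@t=44/3, P8(miss), P12@t=47/3}
  N6 x:[40/3,61/3] y:[32/3,43/3] z:[15,64/3] -> miss, prune
  N7 x:[22/3,9] y:[8,35/3] z:[14,58/3] -> miss, prune

Visited [0, 3, 5, 1, 8, 6, 7]. Tests: 7 box, 1 leaf. Nearest: P1.

== RESULT ==
1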